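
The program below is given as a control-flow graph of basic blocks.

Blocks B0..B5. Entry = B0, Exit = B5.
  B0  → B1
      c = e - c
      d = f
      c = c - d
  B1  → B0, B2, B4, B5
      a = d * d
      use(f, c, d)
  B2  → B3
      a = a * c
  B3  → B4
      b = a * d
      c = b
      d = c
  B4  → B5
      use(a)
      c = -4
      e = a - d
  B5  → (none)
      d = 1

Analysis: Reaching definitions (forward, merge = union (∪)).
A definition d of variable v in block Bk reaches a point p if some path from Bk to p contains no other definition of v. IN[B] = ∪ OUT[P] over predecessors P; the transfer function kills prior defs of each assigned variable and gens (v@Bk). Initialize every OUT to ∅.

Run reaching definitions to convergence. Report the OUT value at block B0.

Answer: {a@B1, c@B0, d@B0}

Working:
Converged values:
  B0:   IN={a@B1, c@B0, d@B0}   OUT={a@B1, c@B0, d@B0}
  B1:   IN={a@B1, c@B0, d@B0}   OUT={a@B1, c@B0, d@B0}
  B2:   IN={a@B1, c@B0, d@B0}   OUT={a@B2, c@B0, d@B0}
  B3:   IN={a@B2, c@B0, d@B0}   OUT={a@B2, b@B3, c@B3, d@B3}
  B4:   IN={a@B1, a@B2, b@B3, c@B0, c@B3, d@B0, d@B3}   OUT={a@B1, a@B2, b@B3, c@B4, d@B0, d@B3, e@B4}
  B5:   IN={a@B1, a@B2, b@B3, c@B0, c@B4, d@B0, d@B3, e@B4}   OUT={a@B1, a@B2, b@B3, c@B0, c@B4, d@B5, e@B4}

Merge at B0 (entry node, so the boundary value {} is joined with the incoming edge(s)): IN[B0] = {} ⊔ OUT[B1] = {a@B1, c@B0, d@B0}
Applying B0's transfer function to that IN value gives OUT[B0] (row B0 above).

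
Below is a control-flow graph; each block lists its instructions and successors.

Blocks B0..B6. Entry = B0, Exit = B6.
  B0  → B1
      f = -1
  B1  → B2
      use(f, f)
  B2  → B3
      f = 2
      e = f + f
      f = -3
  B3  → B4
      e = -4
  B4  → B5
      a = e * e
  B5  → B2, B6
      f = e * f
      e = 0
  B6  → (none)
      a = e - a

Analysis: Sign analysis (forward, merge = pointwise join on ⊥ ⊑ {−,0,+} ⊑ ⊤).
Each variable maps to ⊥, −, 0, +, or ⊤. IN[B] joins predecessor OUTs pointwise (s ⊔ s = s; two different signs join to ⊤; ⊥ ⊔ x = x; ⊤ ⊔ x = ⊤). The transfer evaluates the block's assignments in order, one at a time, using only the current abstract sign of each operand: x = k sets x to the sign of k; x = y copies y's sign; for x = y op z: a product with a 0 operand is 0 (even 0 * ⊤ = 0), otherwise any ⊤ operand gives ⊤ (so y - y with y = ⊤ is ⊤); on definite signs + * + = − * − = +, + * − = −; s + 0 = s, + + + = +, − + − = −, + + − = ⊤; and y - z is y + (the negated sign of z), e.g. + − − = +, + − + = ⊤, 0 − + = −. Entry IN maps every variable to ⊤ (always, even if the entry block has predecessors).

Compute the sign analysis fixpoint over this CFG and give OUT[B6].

Converged values:
  B0:   IN=(all ⊤)   OUT={f:-; rest ⊤}
  B1:   IN={f:-; rest ⊤}   OUT={f:-; rest ⊤}
  B2:   IN=(all ⊤)   OUT={e:+, f:-; rest ⊤}
  B3:   IN={e:+, f:-; rest ⊤}   OUT={e:-, f:-; rest ⊤}
  B4:   IN={e:-, f:-; rest ⊤}   OUT={a:+, e:-, f:-; rest ⊤}
  B5:   IN={a:+, e:-, f:-; rest ⊤}   OUT={a:+, e:0, f:+; rest ⊤}
  B6:   IN={a:+, e:0, f:+; rest ⊤}   OUT={a:-, e:0, f:+; rest ⊤}

Merge at B6: IN[B6] = OUT[B5] = {a: +, b: ⊤, c: ⊤, d: ⊤, e: 0, f: +}
Applying B6's transfer function to that IN value gives OUT[B6] (row B6 above).

Answer: {a: -, b: ⊤, c: ⊤, d: ⊤, e: 0, f: +}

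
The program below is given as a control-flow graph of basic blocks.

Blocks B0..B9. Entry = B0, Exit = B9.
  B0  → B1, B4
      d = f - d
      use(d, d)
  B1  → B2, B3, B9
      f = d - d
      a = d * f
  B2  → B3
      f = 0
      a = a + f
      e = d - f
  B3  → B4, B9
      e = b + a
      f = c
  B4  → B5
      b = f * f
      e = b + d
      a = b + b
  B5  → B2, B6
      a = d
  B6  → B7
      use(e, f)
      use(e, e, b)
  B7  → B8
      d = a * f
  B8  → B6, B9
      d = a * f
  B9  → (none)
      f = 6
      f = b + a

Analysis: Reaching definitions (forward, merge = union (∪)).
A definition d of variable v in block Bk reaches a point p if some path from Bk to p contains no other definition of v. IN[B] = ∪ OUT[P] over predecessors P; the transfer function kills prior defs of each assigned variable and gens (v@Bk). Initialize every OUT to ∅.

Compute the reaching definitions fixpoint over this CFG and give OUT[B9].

Fixpoint table:
  B0: | IN={} | OUT={d@B0}
  B1: | IN={d@B0} | OUT={a@B1, d@B0, f@B1}
  B2: | IN={a@B1, a@B5, b@B4, d@B0, e@B4, f@B1, f@B3} | OUT={a@B2, b@B4, d@B0, e@B2, f@B2}
  B3: | IN={a@B1, a@B2, b@B4, d@B0, e@B2, f@B1, f@B2} | OUT={a@B1, a@B2, b@B4, d@B0, e@B3, f@B3}
  B4: | IN={a@B1, a@B2, b@B4, d@B0, e@B3, f@B3} | OUT={a@B4, b@B4, d@B0, e@B4, f@B3}
  B5: | IN={a@B4, b@B4, d@B0, e@B4, f@B3} | OUT={a@B5, b@B4, d@B0, e@B4, f@B3}
  B6: | IN={a@B5, b@B4, d@B0, d@B8, e@B4, f@B3} | OUT={a@B5, b@B4, d@B0, d@B8, e@B4, f@B3}
  B7: | IN={a@B5, b@B4, d@B0, d@B8, e@B4, f@B3} | OUT={a@B5, b@B4, d@B7, e@B4, f@B3}
  B8: | IN={a@B5, b@B4, d@B7, e@B4, f@B3} | OUT={a@B5, b@B4, d@B8, e@B4, f@B3}
  B9: | IN={a@B1, a@B2, a@B5, b@B4, d@B0, d@B8, e@B3, e@B4, f@B1, f@B3} | OUT={a@B1, a@B2, a@B5, b@B4, d@B0, d@B8, e@B3, e@B4, f@B9}

Merge at B9: IN[B9] = OUT[B1] ⊔ OUT[B3] ⊔ OUT[B8] = {a@B1, a@B2, a@B5, b@B4, d@B0, d@B8, e@B3, e@B4, f@B1, f@B3}
Applying B9's transfer function to that IN value gives OUT[B9] (row B9 above).

Answer: {a@B1, a@B2, a@B5, b@B4, d@B0, d@B8, e@B3, e@B4, f@B9}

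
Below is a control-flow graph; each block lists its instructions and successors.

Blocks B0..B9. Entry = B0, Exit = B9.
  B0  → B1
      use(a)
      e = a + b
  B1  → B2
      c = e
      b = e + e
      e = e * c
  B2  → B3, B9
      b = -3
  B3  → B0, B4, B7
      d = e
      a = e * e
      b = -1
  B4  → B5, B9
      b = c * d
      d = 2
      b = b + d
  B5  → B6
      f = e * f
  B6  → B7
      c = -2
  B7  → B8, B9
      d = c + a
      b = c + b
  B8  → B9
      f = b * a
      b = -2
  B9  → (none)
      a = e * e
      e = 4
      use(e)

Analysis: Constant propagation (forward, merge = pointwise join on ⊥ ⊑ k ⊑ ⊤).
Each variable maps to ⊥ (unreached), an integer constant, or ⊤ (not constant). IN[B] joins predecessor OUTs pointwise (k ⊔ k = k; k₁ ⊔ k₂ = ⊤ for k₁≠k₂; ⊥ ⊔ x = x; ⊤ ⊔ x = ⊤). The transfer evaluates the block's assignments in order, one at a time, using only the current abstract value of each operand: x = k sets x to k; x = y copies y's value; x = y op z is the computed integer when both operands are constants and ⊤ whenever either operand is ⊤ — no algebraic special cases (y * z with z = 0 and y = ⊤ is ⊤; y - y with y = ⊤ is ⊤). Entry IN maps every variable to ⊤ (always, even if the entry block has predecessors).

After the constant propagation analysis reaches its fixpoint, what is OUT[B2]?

Converged values:
  B0:  IN=(all ⊤)  OUT=(all ⊤)
  B1:  IN=(all ⊤)  OUT=(all ⊤)
  B2:  IN=(all ⊤)  OUT={b:-3; rest ⊤}
  B3:  IN={b:-3; rest ⊤}  OUT={b:-1; rest ⊤}
  B4:  IN={b:-1; rest ⊤}  OUT={d:2; rest ⊤}
  B5:  IN={d:2; rest ⊤}  OUT={d:2; rest ⊤}
  B6:  IN={d:2; rest ⊤}  OUT={c:-2, d:2; rest ⊤}
  B7:  IN=(all ⊤)  OUT=(all ⊤)
  B8:  IN=(all ⊤)  OUT={b:-2; rest ⊤}
  B9:  IN=(all ⊤)  OUT={e:4; rest ⊤}

Merge at B2: IN[B2] = OUT[B1] = {a: ⊤, b: ⊤, c: ⊤, d: ⊤, e: ⊤, f: ⊤}
Applying B2's transfer function to that IN value gives OUT[B2] (row B2 above).

Answer: {a: ⊤, b: -3, c: ⊤, d: ⊤, e: ⊤, f: ⊤}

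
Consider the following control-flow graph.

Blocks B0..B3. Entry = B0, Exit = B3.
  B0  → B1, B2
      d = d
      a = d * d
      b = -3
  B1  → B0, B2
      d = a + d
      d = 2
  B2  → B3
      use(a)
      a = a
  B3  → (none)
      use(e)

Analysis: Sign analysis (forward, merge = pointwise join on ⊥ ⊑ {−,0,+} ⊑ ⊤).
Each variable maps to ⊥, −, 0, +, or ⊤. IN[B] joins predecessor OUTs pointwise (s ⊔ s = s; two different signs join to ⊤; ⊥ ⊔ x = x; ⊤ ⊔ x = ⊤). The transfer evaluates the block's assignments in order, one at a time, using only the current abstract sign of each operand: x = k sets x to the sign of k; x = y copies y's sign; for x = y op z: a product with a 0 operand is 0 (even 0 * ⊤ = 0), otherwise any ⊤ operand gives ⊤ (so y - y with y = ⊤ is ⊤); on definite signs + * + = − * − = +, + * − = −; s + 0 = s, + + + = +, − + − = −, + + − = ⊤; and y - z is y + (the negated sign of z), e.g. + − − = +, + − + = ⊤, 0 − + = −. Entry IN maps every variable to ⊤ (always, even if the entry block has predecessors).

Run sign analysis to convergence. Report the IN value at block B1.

Answer: {a: ⊤, b: -, c: ⊤, d: ⊤, e: ⊤, f: ⊤}

Derivation:
Per-block solution:
  B0:  IN=(all ⊤)  OUT={b:-; rest ⊤}
  B1:  IN={b:-; rest ⊤}  OUT={b:-, d:+; rest ⊤}
  B2:  IN={b:-; rest ⊤}  OUT={b:-; rest ⊤}
  B3:  IN={b:-; rest ⊤}  OUT={b:-; rest ⊤}

Merge at B1: IN[B1] = OUT[B0] = {a: ⊤, b: -, c: ⊤, d: ⊤, e: ⊤, f: ⊤}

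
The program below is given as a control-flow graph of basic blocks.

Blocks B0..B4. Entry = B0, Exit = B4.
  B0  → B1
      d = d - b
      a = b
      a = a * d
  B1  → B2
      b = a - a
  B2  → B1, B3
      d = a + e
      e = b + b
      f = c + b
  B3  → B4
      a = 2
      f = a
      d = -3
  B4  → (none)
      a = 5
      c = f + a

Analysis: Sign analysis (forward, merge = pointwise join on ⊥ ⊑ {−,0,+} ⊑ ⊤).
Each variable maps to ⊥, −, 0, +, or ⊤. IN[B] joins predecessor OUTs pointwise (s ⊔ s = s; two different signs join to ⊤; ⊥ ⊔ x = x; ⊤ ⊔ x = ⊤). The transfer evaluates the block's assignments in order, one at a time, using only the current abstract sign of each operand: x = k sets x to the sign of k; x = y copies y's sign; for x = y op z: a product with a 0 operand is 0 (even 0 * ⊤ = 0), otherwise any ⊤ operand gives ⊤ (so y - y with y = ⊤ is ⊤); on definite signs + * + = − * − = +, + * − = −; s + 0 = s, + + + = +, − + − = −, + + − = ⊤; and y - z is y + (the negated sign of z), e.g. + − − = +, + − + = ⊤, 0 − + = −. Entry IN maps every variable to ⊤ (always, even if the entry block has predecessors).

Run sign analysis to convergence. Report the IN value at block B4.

Answer: {a: +, b: ⊤, c: ⊤, d: -, e: ⊤, f: +}

Working:
Per-block solution:
  B0: | IN=(all ⊤) | OUT=(all ⊤)
  B1: | IN=(all ⊤) | OUT=(all ⊤)
  B2: | IN=(all ⊤) | OUT=(all ⊤)
  B3: | IN=(all ⊤) | OUT={a:+, d:-, f:+; rest ⊤}
  B4: | IN={a:+, d:-, f:+; rest ⊤} | OUT={a:+, c:+, d:-, f:+; rest ⊤}

Merge at B4: IN[B4] = OUT[B3] = {a: +, b: ⊤, c: ⊤, d: -, e: ⊤, f: +}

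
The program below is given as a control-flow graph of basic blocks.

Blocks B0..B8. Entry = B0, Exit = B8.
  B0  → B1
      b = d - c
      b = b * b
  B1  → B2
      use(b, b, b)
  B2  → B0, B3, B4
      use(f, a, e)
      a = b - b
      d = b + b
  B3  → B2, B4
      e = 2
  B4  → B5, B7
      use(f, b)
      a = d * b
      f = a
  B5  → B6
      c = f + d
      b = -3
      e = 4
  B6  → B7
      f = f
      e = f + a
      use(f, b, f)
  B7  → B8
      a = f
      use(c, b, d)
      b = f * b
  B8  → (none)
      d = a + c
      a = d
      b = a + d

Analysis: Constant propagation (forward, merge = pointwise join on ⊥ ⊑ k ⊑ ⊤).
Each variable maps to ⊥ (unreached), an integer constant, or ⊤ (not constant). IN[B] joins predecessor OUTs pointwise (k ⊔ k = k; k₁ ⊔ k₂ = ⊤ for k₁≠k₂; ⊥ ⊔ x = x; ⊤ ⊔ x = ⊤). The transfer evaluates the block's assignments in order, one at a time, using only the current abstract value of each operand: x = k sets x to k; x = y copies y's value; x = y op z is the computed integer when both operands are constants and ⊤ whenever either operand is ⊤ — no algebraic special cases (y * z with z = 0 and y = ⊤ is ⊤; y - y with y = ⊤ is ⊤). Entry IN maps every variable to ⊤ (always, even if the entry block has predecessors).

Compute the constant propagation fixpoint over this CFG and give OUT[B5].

Fixpoint table:
  B0: | IN=(all ⊤) | OUT=(all ⊤)
  B1: | IN=(all ⊤) | OUT=(all ⊤)
  B2: | IN=(all ⊤) | OUT=(all ⊤)
  B3: | IN=(all ⊤) | OUT={e:2; rest ⊤}
  B4: | IN=(all ⊤) | OUT=(all ⊤)
  B5: | IN=(all ⊤) | OUT={b:-3, e:4; rest ⊤}
  B6: | IN={b:-3, e:4; rest ⊤} | OUT={b:-3; rest ⊤}
  B7: | IN=(all ⊤) | OUT=(all ⊤)
  B8: | IN=(all ⊤) | OUT=(all ⊤)

Merge at B5: IN[B5] = OUT[B4] = {a: ⊤, b: ⊤, c: ⊤, d: ⊤, e: ⊤, f: ⊤}
Applying B5's transfer function to that IN value gives OUT[B5] (row B5 above).

Answer: {a: ⊤, b: -3, c: ⊤, d: ⊤, e: 4, f: ⊤}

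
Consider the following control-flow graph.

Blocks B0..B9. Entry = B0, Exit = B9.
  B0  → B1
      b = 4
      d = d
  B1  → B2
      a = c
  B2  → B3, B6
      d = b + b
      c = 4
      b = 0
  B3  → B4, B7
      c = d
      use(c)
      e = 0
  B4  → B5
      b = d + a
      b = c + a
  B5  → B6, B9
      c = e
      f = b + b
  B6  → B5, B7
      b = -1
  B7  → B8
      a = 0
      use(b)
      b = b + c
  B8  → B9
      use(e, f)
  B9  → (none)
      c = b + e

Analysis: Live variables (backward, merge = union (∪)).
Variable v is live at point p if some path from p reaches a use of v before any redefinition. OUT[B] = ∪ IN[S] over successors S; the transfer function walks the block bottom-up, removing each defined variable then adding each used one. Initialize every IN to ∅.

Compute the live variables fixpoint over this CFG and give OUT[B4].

Answer: {b, e}

Derivation:
Converged values:
  B0:  IN={c, d, e, f}  OUT={b, c, e, f}
  B1:  IN={b, c, e, f}  OUT={a, b, e, f}
  B2:  IN={a, b, e, f}  OUT={a, b, c, d, e, f}
  B3:  IN={a, b, d, f}  OUT={a, b, c, d, e, f}
  B4:  IN={a, c, d, e}  OUT={b, e}
  B5:  IN={b, e}  OUT={b, c, e, f}
  B6:  IN={c, e, f}  OUT={b, c, e, f}
  B7:  IN={b, c, e, f}  OUT={b, e, f}
  B8:  IN={b, e, f}  OUT={b, e}
  B9:  IN={b, e}  OUT={}

Merge at B4: OUT[B4] = IN[B5] = {b, e}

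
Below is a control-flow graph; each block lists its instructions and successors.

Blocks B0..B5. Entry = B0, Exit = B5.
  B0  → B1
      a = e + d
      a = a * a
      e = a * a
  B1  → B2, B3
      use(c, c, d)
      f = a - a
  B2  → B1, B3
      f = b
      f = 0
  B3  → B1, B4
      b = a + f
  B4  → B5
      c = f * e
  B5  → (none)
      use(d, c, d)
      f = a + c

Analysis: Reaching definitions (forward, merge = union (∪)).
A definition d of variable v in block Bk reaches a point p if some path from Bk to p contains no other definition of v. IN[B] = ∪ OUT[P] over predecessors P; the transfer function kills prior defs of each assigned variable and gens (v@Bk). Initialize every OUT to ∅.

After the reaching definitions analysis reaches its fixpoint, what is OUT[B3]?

Answer: {a@B0, b@B3, e@B0, f@B1, f@B2}

Working:
Fixpoint table:
  B0:   IN={}   OUT={a@B0, e@B0}
  B1:   IN={a@B0, b@B3, e@B0, f@B1, f@B2}   OUT={a@B0, b@B3, e@B0, f@B1}
  B2:   IN={a@B0, b@B3, e@B0, f@B1}   OUT={a@B0, b@B3, e@B0, f@B2}
  B3:   IN={a@B0, b@B3, e@B0, f@B1, f@B2}   OUT={a@B0, b@B3, e@B0, f@B1, f@B2}
  B4:   IN={a@B0, b@B3, e@B0, f@B1, f@B2}   OUT={a@B0, b@B3, c@B4, e@B0, f@B1, f@B2}
  B5:   IN={a@B0, b@B3, c@B4, e@B0, f@B1, f@B2}   OUT={a@B0, b@B3, c@B4, e@B0, f@B5}

Merge at B3: IN[B3] = OUT[B1] ⊔ OUT[B2] = {a@B0, b@B3, e@B0, f@B1, f@B2}
Applying B3's transfer function to that IN value gives OUT[B3] (row B3 above).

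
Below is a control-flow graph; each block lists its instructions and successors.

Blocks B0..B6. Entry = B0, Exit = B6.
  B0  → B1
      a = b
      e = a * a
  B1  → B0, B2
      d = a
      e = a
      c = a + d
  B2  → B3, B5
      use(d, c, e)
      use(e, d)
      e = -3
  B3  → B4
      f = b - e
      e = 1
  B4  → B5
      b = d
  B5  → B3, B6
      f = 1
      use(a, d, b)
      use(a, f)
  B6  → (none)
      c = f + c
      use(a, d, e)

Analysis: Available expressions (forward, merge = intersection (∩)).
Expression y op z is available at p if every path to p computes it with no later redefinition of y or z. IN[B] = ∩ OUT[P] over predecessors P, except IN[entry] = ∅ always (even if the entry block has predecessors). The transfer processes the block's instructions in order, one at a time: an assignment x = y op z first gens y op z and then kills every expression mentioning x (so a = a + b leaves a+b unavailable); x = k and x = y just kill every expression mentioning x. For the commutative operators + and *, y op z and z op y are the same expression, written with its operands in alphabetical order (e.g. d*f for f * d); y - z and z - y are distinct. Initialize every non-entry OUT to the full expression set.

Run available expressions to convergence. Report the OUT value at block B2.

Per-block solution:
  B0: | IN={} | OUT={a*a}
  B1: | IN={a*a} | OUT={a*a, a+d}
  B2: | IN={a*a, a+d} | OUT={a*a, a+d}
  B3: | IN={a*a, a+d} | OUT={a*a, a+d}
  B4: | IN={a*a, a+d} | OUT={a*a, a+d}
  B5: | IN={a*a, a+d} | OUT={a*a, a+d}
  B6: | IN={a*a, a+d} | OUT={a*a, a+d}

Merge at B2: IN[B2] = OUT[B1] = {a*a, a+d}
Applying B2's transfer function to that IN value gives OUT[B2] (row B2 above).

Answer: {a*a, a+d}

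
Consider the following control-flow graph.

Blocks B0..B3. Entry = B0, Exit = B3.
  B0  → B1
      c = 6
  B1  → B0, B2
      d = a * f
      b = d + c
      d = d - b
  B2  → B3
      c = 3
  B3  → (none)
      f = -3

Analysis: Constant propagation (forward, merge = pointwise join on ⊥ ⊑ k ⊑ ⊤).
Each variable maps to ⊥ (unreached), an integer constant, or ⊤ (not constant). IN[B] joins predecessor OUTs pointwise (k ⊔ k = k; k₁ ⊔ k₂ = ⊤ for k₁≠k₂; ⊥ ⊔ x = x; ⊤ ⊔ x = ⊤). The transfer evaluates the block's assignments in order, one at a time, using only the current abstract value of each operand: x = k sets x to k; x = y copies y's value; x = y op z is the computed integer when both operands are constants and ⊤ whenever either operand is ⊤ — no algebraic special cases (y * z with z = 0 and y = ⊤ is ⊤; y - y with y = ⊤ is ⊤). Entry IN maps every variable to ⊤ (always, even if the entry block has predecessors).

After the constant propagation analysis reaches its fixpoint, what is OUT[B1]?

Answer: {a: ⊤, b: ⊤, c: 6, d: ⊤, e: ⊤, f: ⊤}

Derivation:
Per-block solution:
  B0:  IN=(all ⊤)  OUT={c:6; rest ⊤}
  B1:  IN={c:6; rest ⊤}  OUT={c:6; rest ⊤}
  B2:  IN={c:6; rest ⊤}  OUT={c:3; rest ⊤}
  B3:  IN={c:3; rest ⊤}  OUT={c:3, f:-3; rest ⊤}

Merge at B1: IN[B1] = OUT[B0] = {a: ⊤, b: ⊤, c: 6, d: ⊤, e: ⊤, f: ⊤}
Applying B1's transfer function to that IN value gives OUT[B1] (row B1 above).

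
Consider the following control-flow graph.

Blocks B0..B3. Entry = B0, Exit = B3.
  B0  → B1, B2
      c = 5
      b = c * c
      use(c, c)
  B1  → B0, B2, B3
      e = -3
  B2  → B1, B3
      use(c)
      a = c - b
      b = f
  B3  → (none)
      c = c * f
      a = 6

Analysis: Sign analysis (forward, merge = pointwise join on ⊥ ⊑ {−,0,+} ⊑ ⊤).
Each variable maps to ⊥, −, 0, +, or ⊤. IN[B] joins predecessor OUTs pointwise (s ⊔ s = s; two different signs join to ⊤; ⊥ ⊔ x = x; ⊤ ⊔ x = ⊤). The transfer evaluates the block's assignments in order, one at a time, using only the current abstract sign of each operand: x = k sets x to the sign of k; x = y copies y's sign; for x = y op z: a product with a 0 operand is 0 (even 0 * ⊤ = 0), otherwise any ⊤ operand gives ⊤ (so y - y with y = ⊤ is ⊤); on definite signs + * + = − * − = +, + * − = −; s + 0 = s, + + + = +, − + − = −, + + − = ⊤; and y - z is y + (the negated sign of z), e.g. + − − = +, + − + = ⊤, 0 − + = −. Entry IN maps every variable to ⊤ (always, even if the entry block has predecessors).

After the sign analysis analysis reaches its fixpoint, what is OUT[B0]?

Answer: {a: ⊤, b: +, c: +, d: ⊤, e: ⊤, f: ⊤}

Working:
Fixpoint table:
  B0:  IN=(all ⊤)  OUT={b:+, c:+; rest ⊤}
  B1:  IN={c:+; rest ⊤}  OUT={c:+, e:-; rest ⊤}
  B2:  IN={c:+; rest ⊤}  OUT={c:+; rest ⊤}
  B3:  IN={c:+; rest ⊤}  OUT={a:+; rest ⊤}

Merge at B0 (entry node, so the boundary value (all ⊤) is joined with the incoming edge(s)): IN[B0] = (all ⊤) ⊔ OUT[B1] = {a: ⊤, b: ⊤, c: ⊤, d: ⊤, e: ⊤, f: ⊤}
Applying B0's transfer function to that IN value gives OUT[B0] (row B0 above).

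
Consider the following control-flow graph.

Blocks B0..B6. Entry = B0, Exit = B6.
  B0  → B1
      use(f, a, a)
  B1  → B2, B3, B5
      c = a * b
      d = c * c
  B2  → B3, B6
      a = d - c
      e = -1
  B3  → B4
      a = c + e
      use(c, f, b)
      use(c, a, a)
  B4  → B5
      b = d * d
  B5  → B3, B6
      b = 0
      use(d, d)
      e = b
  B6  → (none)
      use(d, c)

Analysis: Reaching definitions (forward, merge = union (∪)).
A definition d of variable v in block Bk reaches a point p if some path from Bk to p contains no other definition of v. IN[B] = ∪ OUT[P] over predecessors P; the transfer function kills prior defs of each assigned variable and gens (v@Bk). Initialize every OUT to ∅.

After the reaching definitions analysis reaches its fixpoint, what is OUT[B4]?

Converged values:
  B0: | IN={} | OUT={}
  B1: | IN={} | OUT={c@B1, d@B1}
  B2: | IN={c@B1, d@B1} | OUT={a@B2, c@B1, d@B1, e@B2}
  B3: | IN={a@B2, a@B3, b@B5, c@B1, d@B1, e@B2, e@B5} | OUT={a@B3, b@B5, c@B1, d@B1, e@B2, e@B5}
  B4: | IN={a@B3, b@B5, c@B1, d@B1, e@B2, e@B5} | OUT={a@B3, b@B4, c@B1, d@B1, e@B2, e@B5}
  B5: | IN={a@B3, b@B4, c@B1, d@B1, e@B2, e@B5} | OUT={a@B3, b@B5, c@B1, d@B1, e@B5}
  B6: | IN={a@B2, a@B3, b@B5, c@B1, d@B1, e@B2, e@B5} | OUT={a@B2, a@B3, b@B5, c@B1, d@B1, e@B2, e@B5}

Merge at B4: IN[B4] = OUT[B3] = {a@B3, b@B5, c@B1, d@B1, e@B2, e@B5}
Applying B4's transfer function to that IN value gives OUT[B4] (row B4 above).

Answer: {a@B3, b@B4, c@B1, d@B1, e@B2, e@B5}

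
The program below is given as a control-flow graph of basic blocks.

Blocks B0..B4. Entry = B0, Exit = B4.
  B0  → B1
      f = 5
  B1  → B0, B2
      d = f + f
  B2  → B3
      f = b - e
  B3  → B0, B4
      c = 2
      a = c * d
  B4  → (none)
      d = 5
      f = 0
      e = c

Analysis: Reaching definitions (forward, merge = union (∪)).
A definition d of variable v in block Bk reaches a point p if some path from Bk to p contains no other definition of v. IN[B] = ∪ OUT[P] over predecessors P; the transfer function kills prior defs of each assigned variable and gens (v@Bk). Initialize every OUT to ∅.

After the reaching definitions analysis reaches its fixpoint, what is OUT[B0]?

Fixpoint table:
  B0:  IN={a@B3, c@B3, d@B1, f@B0, f@B2}  OUT={a@B3, c@B3, d@B1, f@B0}
  B1:  IN={a@B3, c@B3, d@B1, f@B0}  OUT={a@B3, c@B3, d@B1, f@B0}
  B2:  IN={a@B3, c@B3, d@B1, f@B0}  OUT={a@B3, c@B3, d@B1, f@B2}
  B3:  IN={a@B3, c@B3, d@B1, f@B2}  OUT={a@B3, c@B3, d@B1, f@B2}
  B4:  IN={a@B3, c@B3, d@B1, f@B2}  OUT={a@B3, c@B3, d@B4, e@B4, f@B4}

Merge at B0 (entry node, so the boundary value {} is joined with the incoming edge(s)): IN[B0] = {} ⊔ OUT[B1] ⊔ OUT[B3] = {a@B3, c@B3, d@B1, f@B0, f@B2}
Applying B0's transfer function to that IN value gives OUT[B0] (row B0 above).

Answer: {a@B3, c@B3, d@B1, f@B0}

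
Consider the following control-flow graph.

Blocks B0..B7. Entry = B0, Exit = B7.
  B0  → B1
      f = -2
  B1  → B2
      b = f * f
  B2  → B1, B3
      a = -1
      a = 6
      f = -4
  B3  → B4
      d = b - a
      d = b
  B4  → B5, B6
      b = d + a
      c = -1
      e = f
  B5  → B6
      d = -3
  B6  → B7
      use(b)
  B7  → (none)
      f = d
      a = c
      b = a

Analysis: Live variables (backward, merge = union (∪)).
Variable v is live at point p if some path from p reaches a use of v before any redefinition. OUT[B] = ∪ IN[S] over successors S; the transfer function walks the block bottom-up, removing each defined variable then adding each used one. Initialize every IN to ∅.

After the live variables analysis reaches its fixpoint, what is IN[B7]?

Per-block solution:
  B0:  IN={}  OUT={f}
  B1:  IN={f}  OUT={b}
  B2:  IN={b}  OUT={a, b, f}
  B3:  IN={a, b, f}  OUT={a, d, f}
  B4:  IN={a, d, f}  OUT={b, c, d}
  B5:  IN={b, c}  OUT={b, c, d}
  B6:  IN={b, c, d}  OUT={c, d}
  B7:  IN={c, d}  OUT={}

B7 is the boundary node: OUT[B7] = {}
Applying B7's transfer function to that OUT value gives IN[B7] (row B7 above).

Answer: {c, d}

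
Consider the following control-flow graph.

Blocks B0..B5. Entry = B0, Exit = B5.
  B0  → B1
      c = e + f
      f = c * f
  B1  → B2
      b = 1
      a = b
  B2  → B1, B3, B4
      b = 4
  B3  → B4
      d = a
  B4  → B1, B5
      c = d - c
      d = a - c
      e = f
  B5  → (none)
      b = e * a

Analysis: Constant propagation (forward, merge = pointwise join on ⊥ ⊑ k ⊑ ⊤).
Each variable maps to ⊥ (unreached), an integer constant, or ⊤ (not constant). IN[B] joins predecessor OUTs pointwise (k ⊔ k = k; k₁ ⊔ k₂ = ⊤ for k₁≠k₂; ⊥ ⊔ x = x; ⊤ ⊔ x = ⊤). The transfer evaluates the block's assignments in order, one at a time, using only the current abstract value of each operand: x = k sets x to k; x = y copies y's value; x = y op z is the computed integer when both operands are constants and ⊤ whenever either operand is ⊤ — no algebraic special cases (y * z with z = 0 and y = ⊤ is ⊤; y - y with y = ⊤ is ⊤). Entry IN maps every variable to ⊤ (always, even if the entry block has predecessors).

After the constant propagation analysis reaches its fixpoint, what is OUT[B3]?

Answer: {a: 1, b: 4, c: ⊤, d: 1, e: ⊤, f: ⊤}

Derivation:
Converged values:
  B0: | IN=(all ⊤) | OUT=(all ⊤)
  B1: | IN=(all ⊤) | OUT={a:1, b:1; rest ⊤}
  B2: | IN={a:1, b:1; rest ⊤} | OUT={a:1, b:4; rest ⊤}
  B3: | IN={a:1, b:4; rest ⊤} | OUT={a:1, b:4, d:1; rest ⊤}
  B4: | IN={a:1, b:4; rest ⊤} | OUT={a:1, b:4; rest ⊤}
  B5: | IN={a:1, b:4; rest ⊤} | OUT={a:1; rest ⊤}

Merge at B3: IN[B3] = OUT[B2] = {a: 1, b: 4, c: ⊤, d: ⊤, e: ⊤, f: ⊤}
Applying B3's transfer function to that IN value gives OUT[B3] (row B3 above).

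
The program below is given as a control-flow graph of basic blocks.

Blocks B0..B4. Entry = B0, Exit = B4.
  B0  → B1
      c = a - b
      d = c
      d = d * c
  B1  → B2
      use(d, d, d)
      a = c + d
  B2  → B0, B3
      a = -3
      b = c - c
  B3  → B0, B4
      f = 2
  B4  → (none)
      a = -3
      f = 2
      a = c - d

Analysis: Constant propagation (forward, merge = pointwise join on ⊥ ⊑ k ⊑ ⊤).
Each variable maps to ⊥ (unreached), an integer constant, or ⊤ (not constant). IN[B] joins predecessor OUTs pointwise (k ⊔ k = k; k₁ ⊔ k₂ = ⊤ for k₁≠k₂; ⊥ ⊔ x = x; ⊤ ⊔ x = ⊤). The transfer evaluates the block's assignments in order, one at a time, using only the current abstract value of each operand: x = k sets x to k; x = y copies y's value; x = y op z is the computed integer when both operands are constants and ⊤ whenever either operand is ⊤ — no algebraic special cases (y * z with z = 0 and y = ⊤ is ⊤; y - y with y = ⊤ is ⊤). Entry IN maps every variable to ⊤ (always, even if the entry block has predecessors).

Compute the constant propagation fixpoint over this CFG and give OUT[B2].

Answer: {a: -3, b: ⊤, c: ⊤, d: ⊤, e: ⊤, f: ⊤}

Derivation:
Per-block solution:
  B0: | IN=(all ⊤) | OUT=(all ⊤)
  B1: | IN=(all ⊤) | OUT=(all ⊤)
  B2: | IN=(all ⊤) | OUT={a:-3; rest ⊤}
  B3: | IN={a:-3; rest ⊤} | OUT={a:-3, f:2; rest ⊤}
  B4: | IN={a:-3, f:2; rest ⊤} | OUT={f:2; rest ⊤}

Merge at B2: IN[B2] = OUT[B1] = {a: ⊤, b: ⊤, c: ⊤, d: ⊤, e: ⊤, f: ⊤}
Applying B2's transfer function to that IN value gives OUT[B2] (row B2 above).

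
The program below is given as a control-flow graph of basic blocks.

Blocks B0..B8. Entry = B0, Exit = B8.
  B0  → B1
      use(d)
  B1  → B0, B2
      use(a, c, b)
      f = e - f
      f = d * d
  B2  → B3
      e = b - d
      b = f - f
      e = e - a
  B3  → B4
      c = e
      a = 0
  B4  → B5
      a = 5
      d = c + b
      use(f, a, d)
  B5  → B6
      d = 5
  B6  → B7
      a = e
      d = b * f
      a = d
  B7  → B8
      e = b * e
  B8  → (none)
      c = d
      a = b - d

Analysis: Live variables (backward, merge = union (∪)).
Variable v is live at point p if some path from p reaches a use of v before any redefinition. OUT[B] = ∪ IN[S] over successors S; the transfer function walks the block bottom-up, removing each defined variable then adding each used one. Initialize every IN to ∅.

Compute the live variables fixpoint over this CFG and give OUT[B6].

Answer: {b, d, e}

Working:
Fixpoint table:
  B0:   IN={a, b, c, d, e, f}   OUT={a, b, c, d, e, f}
  B1:   IN={a, b, c, d, e, f}   OUT={a, b, c, d, e, f}
  B2:   IN={a, b, d, f}   OUT={b, e, f}
  B3:   IN={b, e, f}   OUT={b, c, e, f}
  B4:   IN={b, c, e, f}   OUT={b, e, f}
  B5:   IN={b, e, f}   OUT={b, e, f}
  B6:   IN={b, e, f}   OUT={b, d, e}
  B7:   IN={b, d, e}   OUT={b, d}
  B8:   IN={b, d}   OUT={}

Merge at B6: OUT[B6] = IN[B7] = {b, d, e}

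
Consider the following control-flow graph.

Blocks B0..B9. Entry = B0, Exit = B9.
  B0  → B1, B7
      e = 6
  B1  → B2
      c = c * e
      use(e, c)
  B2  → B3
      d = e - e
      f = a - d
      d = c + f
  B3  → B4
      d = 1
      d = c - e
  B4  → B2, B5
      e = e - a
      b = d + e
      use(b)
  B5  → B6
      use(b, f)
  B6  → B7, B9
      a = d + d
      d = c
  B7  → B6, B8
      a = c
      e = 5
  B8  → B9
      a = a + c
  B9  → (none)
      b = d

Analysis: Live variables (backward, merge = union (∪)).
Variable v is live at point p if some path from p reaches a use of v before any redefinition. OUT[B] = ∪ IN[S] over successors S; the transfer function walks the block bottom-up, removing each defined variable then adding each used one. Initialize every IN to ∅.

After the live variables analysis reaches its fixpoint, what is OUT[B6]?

Answer: {c, d}

Working:
Per-block solution:
  B0:   IN={a, c, d}   OUT={a, c, d, e}
  B1:   IN={a, c, e}   OUT={a, c, e}
  B2:   IN={a, c, e}   OUT={a, c, e, f}
  B3:   IN={a, c, e, f}   OUT={a, c, d, e, f}
  B4:   IN={a, c, d, e, f}   OUT={a, b, c, d, e, f}
  B5:   IN={b, c, d, f}   OUT={c, d}
  B6:   IN={c, d}   OUT={c, d}
  B7:   IN={c, d}   OUT={a, c, d}
  B8:   IN={a, c, d}   OUT={d}
  B9:   IN={d}   OUT={}

Merge at B6: OUT[B6] = IN[B7] ⊔ IN[B9] = {c, d}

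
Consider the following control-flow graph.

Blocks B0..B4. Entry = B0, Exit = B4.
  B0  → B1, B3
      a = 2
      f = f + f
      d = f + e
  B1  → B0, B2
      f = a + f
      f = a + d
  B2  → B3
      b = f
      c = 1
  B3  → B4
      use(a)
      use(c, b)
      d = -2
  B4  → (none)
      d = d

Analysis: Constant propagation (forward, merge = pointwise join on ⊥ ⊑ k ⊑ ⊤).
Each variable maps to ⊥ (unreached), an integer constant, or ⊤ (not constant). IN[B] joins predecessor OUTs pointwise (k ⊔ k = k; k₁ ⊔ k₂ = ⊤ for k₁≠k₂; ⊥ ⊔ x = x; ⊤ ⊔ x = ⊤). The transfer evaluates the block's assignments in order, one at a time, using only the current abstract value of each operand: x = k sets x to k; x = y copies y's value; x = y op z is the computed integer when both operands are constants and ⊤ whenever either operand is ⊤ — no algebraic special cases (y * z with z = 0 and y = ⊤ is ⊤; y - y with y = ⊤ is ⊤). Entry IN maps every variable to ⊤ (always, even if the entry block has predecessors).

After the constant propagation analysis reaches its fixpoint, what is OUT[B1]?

Answer: {a: 2, b: ⊤, c: ⊤, d: ⊤, e: ⊤, f: ⊤}

Working:
Per-block solution:
  B0:  IN=(all ⊤)  OUT={a:2; rest ⊤}
  B1:  IN={a:2; rest ⊤}  OUT={a:2; rest ⊤}
  B2:  IN={a:2; rest ⊤}  OUT={a:2, c:1; rest ⊤}
  B3:  IN={a:2; rest ⊤}  OUT={a:2, d:-2; rest ⊤}
  B4:  IN={a:2, d:-2; rest ⊤}  OUT={a:2, d:-2; rest ⊤}

Merge at B1: IN[B1] = OUT[B0] = {a: 2, b: ⊤, c: ⊤, d: ⊤, e: ⊤, f: ⊤}
Applying B1's transfer function to that IN value gives OUT[B1] (row B1 above).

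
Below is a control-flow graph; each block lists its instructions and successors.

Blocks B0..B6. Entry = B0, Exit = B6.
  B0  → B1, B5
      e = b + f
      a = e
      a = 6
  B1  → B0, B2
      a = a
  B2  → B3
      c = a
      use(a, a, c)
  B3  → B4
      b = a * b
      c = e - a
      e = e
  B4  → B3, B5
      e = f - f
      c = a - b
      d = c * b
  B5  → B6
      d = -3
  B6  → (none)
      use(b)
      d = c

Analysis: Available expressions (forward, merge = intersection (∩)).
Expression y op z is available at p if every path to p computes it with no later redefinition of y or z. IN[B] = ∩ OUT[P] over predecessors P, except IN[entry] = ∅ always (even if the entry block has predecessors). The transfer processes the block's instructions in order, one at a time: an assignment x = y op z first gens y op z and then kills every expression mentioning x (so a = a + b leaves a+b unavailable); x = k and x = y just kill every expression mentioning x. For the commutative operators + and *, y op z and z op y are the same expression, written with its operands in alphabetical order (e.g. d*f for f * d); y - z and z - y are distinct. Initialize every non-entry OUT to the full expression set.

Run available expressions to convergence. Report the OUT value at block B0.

Answer: {b+f}

Working:
Converged values:
  B0:   IN={}   OUT={b+f}
  B1:   IN={b+f}   OUT={b+f}
  B2:   IN={b+f}   OUT={b+f}
  B3:   IN={}   OUT={}
  B4:   IN={}   OUT={a-b, b*c, f-f}
  B5:   IN={}   OUT={}
  B6:   IN={}   OUT={}

Merge at B0 (entry node, so the boundary value {} is joined with the incoming edge(s)): IN[B0] = {} ∩ OUT[B1] = {}
Applying B0's transfer function to that IN value gives OUT[B0] (row B0 above).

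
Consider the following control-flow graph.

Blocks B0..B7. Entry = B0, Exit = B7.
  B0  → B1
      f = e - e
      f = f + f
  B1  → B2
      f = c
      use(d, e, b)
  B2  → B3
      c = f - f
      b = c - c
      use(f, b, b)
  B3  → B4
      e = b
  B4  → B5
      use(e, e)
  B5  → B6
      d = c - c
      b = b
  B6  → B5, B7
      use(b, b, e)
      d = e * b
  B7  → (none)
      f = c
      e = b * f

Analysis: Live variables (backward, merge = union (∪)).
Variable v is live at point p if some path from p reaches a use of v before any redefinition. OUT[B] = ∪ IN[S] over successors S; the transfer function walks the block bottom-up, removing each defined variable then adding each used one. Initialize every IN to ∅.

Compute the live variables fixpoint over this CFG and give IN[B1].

Fixpoint table:
  B0:   IN={b, c, d, e}   OUT={b, c, d, e}
  B1:   IN={b, c, d, e}   OUT={f}
  B2:   IN={f}   OUT={b, c}
  B3:   IN={b, c}   OUT={b, c, e}
  B4:   IN={b, c, e}   OUT={b, c, e}
  B5:   IN={b, c, e}   OUT={b, c, e}
  B6:   IN={b, c, e}   OUT={b, c, e}
  B7:   IN={b, c}   OUT={}

Merge at B1: OUT[B1] = IN[B2] = {f}
Applying B1's transfer function to that OUT value gives IN[B1] (row B1 above).

Answer: {b, c, d, e}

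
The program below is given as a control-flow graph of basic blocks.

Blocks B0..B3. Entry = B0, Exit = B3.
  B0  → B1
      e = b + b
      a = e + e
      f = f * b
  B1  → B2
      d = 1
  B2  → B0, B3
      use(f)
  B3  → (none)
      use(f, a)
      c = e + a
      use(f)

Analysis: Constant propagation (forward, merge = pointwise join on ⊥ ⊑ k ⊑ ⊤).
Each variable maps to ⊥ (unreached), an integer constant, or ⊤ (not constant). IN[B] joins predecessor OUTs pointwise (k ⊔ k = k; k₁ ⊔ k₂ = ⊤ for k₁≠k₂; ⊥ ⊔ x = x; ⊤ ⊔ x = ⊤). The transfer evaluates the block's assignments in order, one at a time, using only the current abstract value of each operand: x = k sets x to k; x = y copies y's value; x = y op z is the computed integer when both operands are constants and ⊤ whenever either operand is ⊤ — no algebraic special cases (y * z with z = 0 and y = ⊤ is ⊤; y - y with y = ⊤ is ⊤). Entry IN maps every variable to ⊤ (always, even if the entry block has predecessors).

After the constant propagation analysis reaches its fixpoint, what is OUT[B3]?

Per-block solution:
  B0:  IN=(all ⊤)  OUT=(all ⊤)
  B1:  IN=(all ⊤)  OUT={d:1; rest ⊤}
  B2:  IN={d:1; rest ⊤}  OUT={d:1; rest ⊤}
  B3:  IN={d:1; rest ⊤}  OUT={d:1; rest ⊤}

Merge at B3: IN[B3] = OUT[B2] = {a: ⊤, b: ⊤, c: ⊤, d: 1, e: ⊤, f: ⊤}
Applying B3's transfer function to that IN value gives OUT[B3] (row B3 above).

Answer: {a: ⊤, b: ⊤, c: ⊤, d: 1, e: ⊤, f: ⊤}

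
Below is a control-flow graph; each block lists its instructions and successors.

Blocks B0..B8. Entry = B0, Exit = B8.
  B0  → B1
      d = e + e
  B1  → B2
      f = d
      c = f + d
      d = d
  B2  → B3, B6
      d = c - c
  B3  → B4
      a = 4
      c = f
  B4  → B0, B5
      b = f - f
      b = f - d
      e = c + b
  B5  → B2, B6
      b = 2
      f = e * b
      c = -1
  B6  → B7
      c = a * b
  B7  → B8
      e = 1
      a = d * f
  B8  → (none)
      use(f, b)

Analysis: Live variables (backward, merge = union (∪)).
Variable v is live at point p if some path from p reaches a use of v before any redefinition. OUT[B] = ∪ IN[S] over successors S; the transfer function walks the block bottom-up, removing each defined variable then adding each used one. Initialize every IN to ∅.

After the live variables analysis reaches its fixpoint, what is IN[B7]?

Per-block solution:
  B0:  IN={a, b, e}  OUT={a, b, d}
  B1:  IN={a, b, d}  OUT={a, b, c, f}
  B2:  IN={a, b, c, f}  OUT={a, b, d, f}
  B3:  IN={d, f}  OUT={a, c, d, f}
  B4:  IN={a, c, d, f}  OUT={a, b, d, e}
  B5:  IN={a, d, e}  OUT={a, b, c, d, f}
  B6:  IN={a, b, d, f}  OUT={b, d, f}
  B7:  IN={b, d, f}  OUT={b, f}
  B8:  IN={b, f}  OUT={}

Merge at B7: OUT[B7] = IN[B8] = {b, f}
Applying B7's transfer function to that OUT value gives IN[B7] (row B7 above).

Answer: {b, d, f}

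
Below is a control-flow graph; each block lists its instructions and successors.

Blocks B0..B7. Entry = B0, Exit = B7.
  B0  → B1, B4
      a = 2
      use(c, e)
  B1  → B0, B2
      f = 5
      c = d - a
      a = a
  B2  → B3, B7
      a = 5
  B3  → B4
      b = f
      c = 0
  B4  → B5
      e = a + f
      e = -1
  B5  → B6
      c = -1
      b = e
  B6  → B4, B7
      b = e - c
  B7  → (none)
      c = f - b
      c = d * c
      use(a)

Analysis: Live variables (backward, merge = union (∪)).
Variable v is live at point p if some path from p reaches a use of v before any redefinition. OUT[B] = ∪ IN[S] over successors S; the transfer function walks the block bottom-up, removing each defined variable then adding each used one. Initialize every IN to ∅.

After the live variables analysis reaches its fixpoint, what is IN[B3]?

Per-block solution:
  B0:  IN={b, c, d, e, f}  OUT={a, b, d, e, f}
  B1:  IN={a, b, d, e}  OUT={b, c, d, e, f}
  B2:  IN={b, d, f}  OUT={a, b, d, f}
  B3:  IN={a, d, f}  OUT={a, d, f}
  B4:  IN={a, d, f}  OUT={a, d, e, f}
  B5:  IN={a, d, e, f}  OUT={a, c, d, e, f}
  B6:  IN={a, c, d, e, f}  OUT={a, b, d, f}
  B7:  IN={a, b, d, f}  OUT={}

Merge at B3: OUT[B3] = IN[B4] = {a, d, f}
Applying B3's transfer function to that OUT value gives IN[B3] (row B3 above).

Answer: {a, d, f}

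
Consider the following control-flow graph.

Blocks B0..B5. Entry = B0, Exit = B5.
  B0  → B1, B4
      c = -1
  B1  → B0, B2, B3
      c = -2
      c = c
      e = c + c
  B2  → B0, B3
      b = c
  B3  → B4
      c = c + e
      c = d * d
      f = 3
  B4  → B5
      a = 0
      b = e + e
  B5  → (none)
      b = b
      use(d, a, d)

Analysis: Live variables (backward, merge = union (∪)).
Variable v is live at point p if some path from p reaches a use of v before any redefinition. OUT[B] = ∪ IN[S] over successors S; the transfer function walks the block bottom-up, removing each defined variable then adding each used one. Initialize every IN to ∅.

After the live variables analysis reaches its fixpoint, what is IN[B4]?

Answer: {d, e}

Trace:
Fixpoint table:
  B0: | IN={d, e} | OUT={d, e}
  B1: | IN={d} | OUT={c, d, e}
  B2: | IN={c, d, e} | OUT={c, d, e}
  B3: | IN={c, d, e} | OUT={d, e}
  B4: | IN={d, e} | OUT={a, b, d}
  B5: | IN={a, b, d} | OUT={}

Merge at B4: OUT[B4] = IN[B5] = {a, b, d}
Applying B4's transfer function to that OUT value gives IN[B4] (row B4 above).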